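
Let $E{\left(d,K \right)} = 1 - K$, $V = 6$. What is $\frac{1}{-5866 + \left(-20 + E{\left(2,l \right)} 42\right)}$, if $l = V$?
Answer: $- \frac{1}{6096} \approx -0.00016404$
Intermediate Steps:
$l = 6$
$\frac{1}{-5866 + \left(-20 + E{\left(2,l \right)} 42\right)} = \frac{1}{-5866 + \left(-20 + \left(1 - 6\right) 42\right)} = \frac{1}{-5866 - 230} = \frac{1}{-6096} = - \frac{1}{6096}$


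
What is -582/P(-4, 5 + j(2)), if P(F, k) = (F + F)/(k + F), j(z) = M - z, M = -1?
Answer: -291/2 ≈ -145.50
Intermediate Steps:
j(z) = -1 - z
P(F, k) = 2*F/(F + k) (P(F, k) = (2*F)/(F + k) = 2*F/(F + k))
-582/P(-4, 5 + j(2)) = -582/(2*(-4)/(-4 + (5 + (-1 - 1*2)))) = -582/(2*(-4)/(-4 + (5 + (-1 - 2)))) = -582/(2*(-4)/(-4 + (5 - 3))) = -582/(2*(-4)/(-4 + 2)) = -582/(2*(-4)/(-2)) = -582/(2*(-4)*(-½)) = -582/4 = -97*3/2 = -291/2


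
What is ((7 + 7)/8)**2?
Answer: 49/16 ≈ 3.0625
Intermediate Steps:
((7 + 7)/8)**2 = (14*(1/8))**2 = (7/4)**2 = 49/16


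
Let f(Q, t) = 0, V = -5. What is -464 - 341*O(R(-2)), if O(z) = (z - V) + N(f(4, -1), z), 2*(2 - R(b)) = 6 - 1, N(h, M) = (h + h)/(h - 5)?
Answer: -3997/2 ≈ -1998.5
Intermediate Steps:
N(h, M) = 2*h/(-5 + h) (N(h, M) = (2*h)/(-5 + h) = 2*h/(-5 + h))
R(b) = -½ (R(b) = 2 - (6 - 1)/2 = 2 - ½*5 = 2 - 5/2 = -½)
O(z) = 5 + z (O(z) = (z - 1*(-5)) + 2*0/(-5 + 0) = (z + 5) + 2*0/(-5) = (5 + z) + 2*0*(-⅕) = (5 + z) + 0 = 5 + z)
-464 - 341*O(R(-2)) = -464 - 341*(5 - ½) = -464 - 341*9/2 = -464 - 3069/2 = -3997/2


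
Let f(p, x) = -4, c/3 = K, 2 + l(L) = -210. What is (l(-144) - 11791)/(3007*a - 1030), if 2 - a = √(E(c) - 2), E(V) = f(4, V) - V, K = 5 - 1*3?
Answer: -14955738/33336211 - 36093021*I*√3/66672422 ≈ -0.44863 - 0.93764*I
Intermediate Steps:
K = 2 (K = 5 - 3 = 2)
l(L) = -212 (l(L) = -2 - 210 = -212)
c = 6 (c = 3*2 = 6)
E(V) = -4 - V
a = 2 - 2*I*√3 (a = 2 - √((-4 - 1*6) - 2) = 2 - √((-4 - 6) - 2) = 2 - √(-10 - 2) = 2 - √(-12) = 2 - 2*I*√3 ≈ 2.0 - 3.4641*I)
(l(-144) - 11791)/(3007*a - 1030) = (-212 - 11791)/(3007*(2 - 2*I*√3) - 1030) = -12003/((6014 - 6014*I*√3) - 1030) = -12003/(4984 - 6014*I*√3)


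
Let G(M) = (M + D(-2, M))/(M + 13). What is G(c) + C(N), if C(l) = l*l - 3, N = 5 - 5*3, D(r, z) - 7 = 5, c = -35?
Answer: 2157/22 ≈ 98.045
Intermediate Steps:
D(r, z) = 12 (D(r, z) = 7 + 5 = 12)
G(M) = (12 + M)/(13 + M) (G(M) = (M + 12)/(M + 13) = (12 + M)/(13 + M))
N = -10 (N = 5 - 15 = -10)
C(l) = -3 + l² (C(l) = l² - 3 = -3 + l²)
G(c) + C(N) = (12 - 35)/(13 - 35) + (-3 + (-10)²) = -23/(-22) + (-3 + 100) = -1/22*(-23) + 97 = 23/22 + 97 = 2157/22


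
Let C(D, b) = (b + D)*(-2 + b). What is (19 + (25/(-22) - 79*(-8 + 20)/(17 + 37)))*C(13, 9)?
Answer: 427/9 ≈ 47.444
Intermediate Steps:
C(D, b) = (-2 + b)*(D + b) (C(D, b) = (D + b)*(-2 + b) = (-2 + b)*(D + b))
(19 + (25/(-22) - 79*(-8 + 20)/(17 + 37)))*C(13, 9) = (19 + (25/(-22) - 79*(-8 + 20)/(17 + 37)))*(9**2 - 2*13 - 2*9 + 13*9) = (19 + (25*(-1/22) - 79/(54/12)))*(81 - 26 - 18 + 117) = (19 + (-25/22 - 79/(54*(1/12))))*154 = (19 + (-25/22 - 79/9/2))*154 = (19 + (-25/22 - 79*2/9))*154 = (19 + (-25/22 - 158/9))*154 = (19 - 3701/198)*154 = (61/198)*154 = 427/9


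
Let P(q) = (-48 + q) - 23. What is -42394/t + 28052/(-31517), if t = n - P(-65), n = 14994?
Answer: -880279229/238426105 ≈ -3.6920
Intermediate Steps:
P(q) = -71 + q
t = 15130 (t = 14994 - (-71 - 65) = 14994 - 1*(-136) = 14994 + 136 = 15130)
-42394/t + 28052/(-31517) = -42394/15130 + 28052/(-31517) = -42394*1/15130 + 28052*(-1/31517) = -21197/7565 - 28052/31517 = -880279229/238426105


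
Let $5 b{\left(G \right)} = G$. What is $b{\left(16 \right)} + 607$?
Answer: $\frac{3051}{5} \approx 610.2$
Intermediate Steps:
$b{\left(G \right)} = \frac{G}{5}$
$b{\left(16 \right)} + 607 = \frac{1}{5} \cdot 16 + 607 = \frac{16}{5} + 607 = \frac{3051}{5}$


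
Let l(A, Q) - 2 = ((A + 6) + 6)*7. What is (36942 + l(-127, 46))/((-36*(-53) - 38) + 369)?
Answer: 36139/2239 ≈ 16.141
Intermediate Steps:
l(A, Q) = 86 + 7*A (l(A, Q) = 2 + ((A + 6) + 6)*7 = 2 + ((6 + A) + 6)*7 = 2 + (12 + A)*7 = 2 + (84 + 7*A) = 86 + 7*A)
(36942 + l(-127, 46))/((-36*(-53) - 38) + 369) = (36942 + (86 + 7*(-127)))/((-36*(-53) - 38) + 369) = (36942 + (86 - 889))/((1908 - 38) + 369) = (36942 - 803)/(1870 + 369) = 36139/2239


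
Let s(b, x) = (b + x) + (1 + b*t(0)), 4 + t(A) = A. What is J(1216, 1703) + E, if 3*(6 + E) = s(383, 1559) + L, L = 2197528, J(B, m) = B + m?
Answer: 2206678/3 ≈ 7.3556e+5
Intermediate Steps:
t(A) = -4 + A
s(b, x) = 1 + x - 3*b (s(b, x) = (b + x) + (1 + b*(-4 + 0)) = (b + x) + (1 + b*(-4)) = (b + x) + (1 - 4*b) = 1 + x - 3*b)
E = 2197921/3 (E = -6 + ((1 + 1559 - 3*383) + 2197528)/3 = -6 + ((1 + 1559 - 1149) + 2197528)/3 = -6 + (411 + 2197528)/3 = -6 + (1/3)*2197939 = -6 + 2197939/3 = 2197921/3 ≈ 7.3264e+5)
J(1216, 1703) + E = (1216 + 1703) + 2197921/3 = 2919 + 2197921/3 = 2206678/3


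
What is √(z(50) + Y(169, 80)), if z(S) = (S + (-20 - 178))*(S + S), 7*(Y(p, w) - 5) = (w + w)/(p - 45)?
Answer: 5*I*√27866923/217 ≈ 121.63*I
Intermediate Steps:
Y(p, w) = 5 + 2*w/(7*(-45 + p)) (Y(p, w) = 5 + ((w + w)/(p - 45))/7 = 5 + ((2*w)/(-45 + p))/7 = 5 + (2*w/(-45 + p))/7 = 5 + 2*w/(7*(-45 + p)))
z(S) = 2*S*(-198 + S) (z(S) = (S - 198)*(2*S) = (-198 + S)*(2*S) = 2*S*(-198 + S))
√(z(50) + Y(169, 80)) = √(2*50*(-198 + 50) + (-1575 + 2*80 + 35*169)/(7*(-45 + 169))) = √(2*50*(-148) + (⅐)*(-1575 + 160 + 5915)/124) = √(-14800 + (⅐)*(1/124)*4500) = √(-14800 + 1125/217) = √(-3210475/217) = 5*I*√27866923/217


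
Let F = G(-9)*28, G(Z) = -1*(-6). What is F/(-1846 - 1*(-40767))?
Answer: 168/38921 ≈ 0.0043164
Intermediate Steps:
G(Z) = 6
F = 168 (F = 6*28 = 168)
F/(-1846 - 1*(-40767)) = 168/(-1846 - 1*(-40767)) = 168/(-1846 + 40767) = 168/38921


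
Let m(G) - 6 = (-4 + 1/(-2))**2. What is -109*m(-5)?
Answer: -11445/4 ≈ -2861.3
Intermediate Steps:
m(G) = 105/4 (m(G) = 6 + (-4 + 1/(-2))**2 = 6 + (-4 - 1/2)**2 = 6 + (-9/2)**2 = 6 + 81/4 = 105/4)
-109*m(-5) = -109*105/4 = -11445/4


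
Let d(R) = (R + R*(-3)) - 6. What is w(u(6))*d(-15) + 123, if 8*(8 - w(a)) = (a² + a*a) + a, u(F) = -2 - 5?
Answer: 42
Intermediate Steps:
u(F) = -7
w(a) = 8 - a²/4 - a/8 (w(a) = 8 - ((a² + a*a) + a)/8 = 8 - ((a² + a²) + a)/8 = 8 - (2*a² + a)/8 = 8 - (a + 2*a²)/8 = 8 + (-a²/4 - a/8) = 8 - a²/4 - a/8)
d(R) = -6 - 2*R (d(R) = (R - 3*R) - 6 = -2*R - 6 = -6 - 2*R)
w(u(6))*d(-15) + 123 = (8 - ¼*(-7)² - ⅛*(-7))*(-6 - 2*(-15)) + 123 = (8 - ¼*49 + 7/8)*(-6 + 30) + 123 = (8 - 49/4 + 7/8)*24 + 123 = -27/8*24 + 123 = -81 + 123 = 42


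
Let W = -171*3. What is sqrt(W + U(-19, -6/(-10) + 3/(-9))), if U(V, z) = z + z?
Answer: I*sqrt(115305)/15 ≈ 22.638*I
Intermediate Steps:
W = -513
U(V, z) = 2*z
sqrt(W + U(-19, -6/(-10) + 3/(-9))) = sqrt(-513 + 2*(-6/(-10) + 3/(-9))) = sqrt(-513 + 2*(-6*(-1/10) + 3*(-1/9))) = sqrt(-513 + 2*(3/5 - 1/3)) = sqrt(-513 + 2*(4/15)) = sqrt(-513 + 8/15) = sqrt(-7687/15) = I*sqrt(115305)/15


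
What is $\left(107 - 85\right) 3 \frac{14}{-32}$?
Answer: $- \frac{231}{8} \approx -28.875$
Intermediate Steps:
$\left(107 - 85\right) 3 \frac{14}{-32} = 22 \cdot 3 \cdot 14 \left(- \frac{1}{32}\right) = 22 \cdot 3 \left(- \frac{7}{16}\right) = 22 \left(- \frac{21}{16}\right) = - \frac{231}{8}$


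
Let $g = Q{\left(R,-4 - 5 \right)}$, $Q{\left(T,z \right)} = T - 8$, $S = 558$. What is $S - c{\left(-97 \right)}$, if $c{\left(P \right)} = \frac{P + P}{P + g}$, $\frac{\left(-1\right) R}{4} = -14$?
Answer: $\frac{27148}{49} \approx 554.04$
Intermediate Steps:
$R = 56$ ($R = \left(-4\right) \left(-14\right) = 56$)
$Q{\left(T,z \right)} = -8 + T$ ($Q{\left(T,z \right)} = T - 8 = -8 + T$)
$g = 48$ ($g = -8 + 56 = 48$)
$c{\left(P \right)} = \frac{2 P}{48 + P}$ ($c{\left(P \right)} = \frac{P + P}{P + 48} = \frac{2 P}{48 + P}$)
$S - c{\left(-97 \right)} = 558 - 2 \left(-97\right) \frac{1}{48 - 97} = 558 - 2 \left(-97\right) \frac{1}{-49} = 558 - 2 \left(-97\right) \left(- \frac{1}{49}\right) = 558 - \frac{194}{49} = \frac{27148}{49}$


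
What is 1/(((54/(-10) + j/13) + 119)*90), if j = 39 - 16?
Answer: 13/134982 ≈ 9.6309e-5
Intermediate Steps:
j = 23
1/(((54/(-10) + j/13) + 119)*90) = 1/(((54/(-10) + 23/13) + 119)*90) = 1/(((54*(-⅒) + 23*(1/13)) + 119)*90) = 1/(((-27/5 + 23/13) + 119)*90) = 1/((-236/65 + 119)*90) = 1/((7499/65)*90) = 1/(134982/13) = 13/134982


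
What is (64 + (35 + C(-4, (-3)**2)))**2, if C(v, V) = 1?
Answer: 10000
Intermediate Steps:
(64 + (35 + C(-4, (-3)**2)))**2 = (64 + (35 + 1))**2 = (64 + 36)**2 = 100**2 = 10000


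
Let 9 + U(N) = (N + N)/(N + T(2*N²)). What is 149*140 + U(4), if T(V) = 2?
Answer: 62557/3 ≈ 20852.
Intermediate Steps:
U(N) = -9 + 2*N/(2 + N) (U(N) = -9 + (N + N)/(N + 2) = -9 + (2*N)/(2 + N) = -9 + 2*N/(2 + N))
149*140 + U(4) = 149*140 + (-18 - 7*4)/(2 + 4) = 20860 + (-18 - 28)/6 = 20860 + (⅙)*(-46) = 20860 - 23/3 = 62557/3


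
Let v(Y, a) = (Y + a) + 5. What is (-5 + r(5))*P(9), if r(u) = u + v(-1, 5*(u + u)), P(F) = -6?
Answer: -324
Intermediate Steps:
v(Y, a) = 5 + Y + a
r(u) = 4 + 11*u (r(u) = u + (5 - 1 + 5*(u + u)) = u + (5 - 1 + 5*(2*u)) = u + (5 - 1 + 10*u) = u + (4 + 10*u) = 4 + 11*u)
(-5 + r(5))*P(9) = (-5 + (4 + 11*5))*(-6) = (-5 + (4 + 55))*(-6) = (-5 + 59)*(-6) = 54*(-6) = -324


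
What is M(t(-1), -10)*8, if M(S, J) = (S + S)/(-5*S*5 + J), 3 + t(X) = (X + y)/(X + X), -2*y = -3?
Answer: -208/285 ≈ -0.72982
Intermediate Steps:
y = 3/2 (y = -1/2*(-3) = 3/2 ≈ 1.5000)
t(X) = -3 + (3/2 + X)/(2*X) (t(X) = -3 + (X + 3/2)/(X + X) = -3 + (3/2 + X)/((2*X)) = -3 + (3/2 + X)*(1/(2*X)) = -3 + (3/2 + X)/(2*X))
M(S, J) = 2*S/(J - 25*S) (M(S, J) = (2*S)/(-25*S + J) = (2*S)/(J - 25*S) = 2*S/(J - 25*S))
M(t(-1), -10)*8 = (2*((1/4)*(3 - 10*(-1))/(-1))/(-10 - 25*(3 - 10*(-1))/(4*(-1))))*8 = (2*((1/4)*(-1)*(3 + 10))/(-10 - 25*(-1)*(3 + 10)/4))*8 = (2*((1/4)*(-1)*13)/(-10 - 25*(-1)*13/4))*8 = (2*(-13/4)/(-10 - 25*(-13/4)))*8 = (2*(-13/4)/(-10 + 325/4))*8 = (2*(-13/4)/(285/4))*8 = (2*(-13/4)*(4/285))*8 = -26/285*8 = -208/285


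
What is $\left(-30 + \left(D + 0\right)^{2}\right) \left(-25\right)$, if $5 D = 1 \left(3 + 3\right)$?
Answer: $714$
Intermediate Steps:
$D = \frac{6}{5}$ ($D = \frac{1 \left(3 + 3\right)}{5} = \frac{1 \cdot 6}{5} = \frac{1}{5} \cdot 6 = \frac{6}{5} \approx 1.2$)
$\left(-30 + \left(D + 0\right)^{2}\right) \left(-25\right) = \left(-30 + \left(\frac{6}{5} + 0\right)^{2}\right) \left(-25\right) = \left(-30 + \left(\frac{6}{5}\right)^{2}\right) \left(-25\right) = \left(-30 + \frac{36}{25}\right) \left(-25\right) = \left(- \frac{714}{25}\right) \left(-25\right) = 714$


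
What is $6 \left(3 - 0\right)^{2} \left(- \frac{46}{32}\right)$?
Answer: $- \frac{621}{8} \approx -77.625$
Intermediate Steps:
$6 \left(3 - 0\right)^{2} \left(- \frac{46}{32}\right) = 6 \left(3 + 0\right)^{2} \left(\left(-46\right) \frac{1}{32}\right) = 6 \cdot 3^{2} \left(- \frac{23}{16}\right) = 6 \cdot 9 \left(- \frac{23}{16}\right) = 54 \left(- \frac{23}{16}\right) = - \frac{621}{8}$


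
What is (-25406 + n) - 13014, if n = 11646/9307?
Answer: -357563294/9307 ≈ -38419.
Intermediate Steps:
n = 11646/9307 (n = 11646*(1/9307) = 11646/9307 ≈ 1.2513)
(-25406 + n) - 13014 = (-25406 + 11646/9307) - 13014 = -236441996/9307 - 13014 = -357563294/9307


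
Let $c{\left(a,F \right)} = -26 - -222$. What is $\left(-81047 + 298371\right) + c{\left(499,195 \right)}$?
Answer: $217520$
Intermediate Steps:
$c{\left(a,F \right)} = 196$ ($c{\left(a,F \right)} = -26 + 222 = 196$)
$\left(-81047 + 298371\right) + c{\left(499,195 \right)} = \left(-81047 + 298371\right) + 196 = 217324 + 196 = 217520$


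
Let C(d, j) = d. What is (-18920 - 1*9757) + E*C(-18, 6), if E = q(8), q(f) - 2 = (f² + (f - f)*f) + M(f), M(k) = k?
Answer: -30009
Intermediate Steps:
q(f) = 2 + f + f² (q(f) = 2 + ((f² + (f - f)*f) + f) = 2 + ((f² + 0*f) + f) = 2 + ((f² + 0) + f) = 2 + (f² + f) = 2 + (f + f²) = 2 + f + f²)
E = 74 (E = 2 + 8 + 8² = 2 + 8 + 64 = 74)
(-18920 - 1*9757) + E*C(-18, 6) = (-18920 - 1*9757) + 74*(-18) = (-18920 - 9757) - 1332 = -28677 - 1332 = -30009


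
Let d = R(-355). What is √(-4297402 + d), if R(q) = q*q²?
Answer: I*√49036277 ≈ 7002.6*I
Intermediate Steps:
R(q) = q³
d = -44738875 (d = (-355)³ = -44738875)
√(-4297402 + d) = √(-4297402 - 44738875) = √(-49036277) = I*√49036277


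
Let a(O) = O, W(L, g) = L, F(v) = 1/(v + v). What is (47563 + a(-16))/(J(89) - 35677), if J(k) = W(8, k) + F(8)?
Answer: -760752/570703 ≈ -1.3330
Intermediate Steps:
F(v) = 1/(2*v)
J(k) = 129/16 (J(k) = 8 + (½)/8 = 8 + (½)*(⅛) = 8 + 1/16 = 129/16)
(47563 + a(-16))/(J(89) - 35677) = (47563 - 16)/(129/16 - 35677) = 47547/(-570703/16) = 47547*(-16/570703) = -760752/570703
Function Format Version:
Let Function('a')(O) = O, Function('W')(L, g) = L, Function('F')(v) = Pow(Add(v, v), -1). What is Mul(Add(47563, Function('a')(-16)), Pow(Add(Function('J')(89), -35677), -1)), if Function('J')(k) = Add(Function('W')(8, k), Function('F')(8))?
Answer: Rational(-760752, 570703) ≈ -1.3330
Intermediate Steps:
Function('F')(v) = Mul(Rational(1, 2), Pow(v, -1)) (Function('F')(v) = Pow(Mul(2, v), -1) = Mul(Rational(1, 2), Pow(v, -1)))
Function('J')(k) = Rational(129, 16) (Function('J')(k) = Add(8, Mul(Rational(1, 2), Pow(8, -1))) = Add(8, Mul(Rational(1, 2), Rational(1, 8))) = Add(8, Rational(1, 16)) = Rational(129, 16))
Mul(Add(47563, Function('a')(-16)), Pow(Add(Function('J')(89), -35677), -1)) = Mul(Add(47563, -16), Pow(Add(Rational(129, 16), -35677), -1)) = Mul(47547, Pow(Rational(-570703, 16), -1)) = Mul(47547, Rational(-16, 570703)) = Rational(-760752, 570703)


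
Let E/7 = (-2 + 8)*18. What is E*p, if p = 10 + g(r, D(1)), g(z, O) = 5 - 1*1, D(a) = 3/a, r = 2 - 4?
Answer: 10584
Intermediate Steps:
r = -2
g(z, O) = 4 (g(z, O) = 5 - 1 = 4)
p = 14 (p = 10 + 4 = 14)
E = 756 (E = 7*((-2 + 8)*18) = 7*(6*18) = 7*108 = 756)
E*p = 756*14 = 10584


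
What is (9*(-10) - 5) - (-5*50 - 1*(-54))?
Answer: 101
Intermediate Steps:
(9*(-10) - 5) - (-5*50 - 1*(-54)) = (-90 - 5) - (-250 + 54) = -95 - 1*(-196) = -95 + 196 = 101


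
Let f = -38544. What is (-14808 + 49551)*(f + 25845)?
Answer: -441201357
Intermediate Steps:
(-14808 + 49551)*(f + 25845) = (-14808 + 49551)*(-38544 + 25845) = 34743*(-12699) = -441201357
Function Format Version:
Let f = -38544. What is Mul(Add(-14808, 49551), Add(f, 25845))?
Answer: -441201357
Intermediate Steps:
Mul(Add(-14808, 49551), Add(f, 25845)) = Mul(Add(-14808, 49551), Add(-38544, 25845)) = Mul(34743, -12699) = -441201357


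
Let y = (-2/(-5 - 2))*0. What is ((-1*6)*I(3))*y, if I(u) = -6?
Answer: 0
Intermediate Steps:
y = 0 (y = (-2/(-7))*0 = -⅐*(-2)*0 = (2/7)*0 = 0)
((-1*6)*I(3))*y = (-1*6*(-6))*0 = -6*(-6)*0 = 36*0 = 0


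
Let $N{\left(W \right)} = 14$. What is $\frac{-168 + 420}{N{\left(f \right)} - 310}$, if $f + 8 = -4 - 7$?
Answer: $- \frac{63}{74} \approx -0.85135$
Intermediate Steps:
$f = -19$ ($f = -8 - 11 = -19$)
$\frac{-168 + 420}{N{\left(f \right)} - 310} = \frac{-168 + 420}{14 - 310} = \frac{252}{-296} = 252 \left(- \frac{1}{296}\right) = - \frac{63}{74}$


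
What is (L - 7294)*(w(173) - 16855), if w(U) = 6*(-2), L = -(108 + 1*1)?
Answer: 124866401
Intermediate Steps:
L = -109 (L = -(108 + 1) = -1*109 = -109)
w(U) = -12
(L - 7294)*(w(173) - 16855) = (-109 - 7294)*(-12 - 16855) = -7403*(-16867) = 124866401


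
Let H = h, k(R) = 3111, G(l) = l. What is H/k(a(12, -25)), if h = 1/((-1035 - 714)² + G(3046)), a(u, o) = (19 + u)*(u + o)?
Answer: 1/9526028217 ≈ 1.0498e-10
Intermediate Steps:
a(u, o) = (19 + u)*(o + u)
h = 1/3062047 (h = 1/((-1035 - 714)² + 3046) = 1/((-1749)² + 3046) = 1/(3059001 + 3046) = 1/3062047 ≈ 3.2658e-7)
H = 1/3062047 ≈ 3.2658e-7
H/k(a(12, -25)) = (1/3062047)/3111 = (1/3062047)*(1/3111) = 1/9526028217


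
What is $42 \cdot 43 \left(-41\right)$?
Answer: $-74046$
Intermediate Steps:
$42 \cdot 43 \left(-41\right) = 1806 \left(-41\right) = -74046$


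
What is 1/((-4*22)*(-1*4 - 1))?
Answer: 1/440 ≈ 0.0022727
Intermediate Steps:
1/((-4*22)*(-1*4 - 1)) = 1/(-88*(-4 - 1)) = 1/(-88*(-5)) = 1/440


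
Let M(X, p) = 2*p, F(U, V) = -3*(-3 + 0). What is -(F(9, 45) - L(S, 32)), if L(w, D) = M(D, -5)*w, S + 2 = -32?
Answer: 331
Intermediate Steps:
F(U, V) = 9 (F(U, V) = -3*(-3) = 9)
S = -34 (S = -2 - 32 = -34)
L(w, D) = -10*w (L(w, D) = (2*(-5))*w = -10*w)
-(F(9, 45) - L(S, 32)) = -(9 - (-10)*(-34)) = -(9 - 1*340) = -(9 - 340) = -1*(-331) = 331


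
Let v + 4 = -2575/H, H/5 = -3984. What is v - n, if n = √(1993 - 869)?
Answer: -15421/3984 - 2*√281 ≈ -37.397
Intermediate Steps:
H = -19920 (H = 5*(-3984) = -19920)
v = -15421/3984 (v = -4 - 2575/(-19920) = -4 - 2575*(-1/19920) = -4 + 515/3984 = -15421/3984 ≈ -3.8707)
n = 2*√281 (n = √1124 = 2*√281 ≈ 33.526)
v - n = -15421/3984 - 2*√281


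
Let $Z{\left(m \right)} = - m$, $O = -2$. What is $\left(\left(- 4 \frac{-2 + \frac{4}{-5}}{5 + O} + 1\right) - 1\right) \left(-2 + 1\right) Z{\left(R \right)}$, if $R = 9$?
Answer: $\frac{168}{5} \approx 33.6$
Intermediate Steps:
$\left(\left(- 4 \frac{-2 + \frac{4}{-5}}{5 + O} + 1\right) - 1\right) \left(-2 + 1\right) Z{\left(R \right)} = \left(\left(- 4 \frac{-2 + \frac{4}{-5}}{5 - 2} + 1\right) - 1\right) \left(-2 + 1\right) \left(\left(-1\right) 9\right) = \left(\left(- 4 \frac{-2 + 4 \left(- \frac{1}{5}\right)}{3} + 1\right) - 1\right) \left(-1\right) \left(-9\right) = \left(\left(- 4 \left(-2 - \frac{4}{5}\right) \frac{1}{3} + 1\right) - 1\right) \left(-1\right) \left(-9\right) = \left(\left(- 4 \left(\left(- \frac{14}{5}\right) \frac{1}{3}\right) + 1\right) - 1\right) \left(-1\right) \left(-9\right) = \left(\left(\left(-4\right) \left(- \frac{14}{15}\right) + 1\right) - 1\right) \left(-1\right) \left(-9\right) = \left(\left(\frac{56}{15} + 1\right) - 1\right) \left(-1\right) \left(-9\right) = \left(\frac{71}{15} - 1\right) \left(-1\right) \left(-9\right) = \frac{56}{15} \left(-1\right) \left(-9\right) = \left(- \frac{56}{15}\right) \left(-9\right) = \frac{168}{5}$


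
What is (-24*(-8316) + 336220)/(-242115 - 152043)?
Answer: -267902/197079 ≈ -1.3594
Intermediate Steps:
(-24*(-8316) + 336220)/(-242115 - 152043) = (199584 + 336220)/(-394158) = 535804*(-1/394158) = -267902/197079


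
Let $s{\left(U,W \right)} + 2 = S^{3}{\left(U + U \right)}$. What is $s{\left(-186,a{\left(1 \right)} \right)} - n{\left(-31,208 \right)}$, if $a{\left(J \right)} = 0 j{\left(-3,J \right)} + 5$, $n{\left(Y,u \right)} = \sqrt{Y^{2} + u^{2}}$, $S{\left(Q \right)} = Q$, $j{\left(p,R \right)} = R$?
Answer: $-51478850 - 5 \sqrt{1769} \approx -5.1479 \cdot 10^{7}$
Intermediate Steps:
$a{\left(J \right)} = 5$ ($a{\left(J \right)} = 0 J + 5 = 0 + 5 = 5$)
$s{\left(U,W \right)} = -2 + 8 U^{3}$ ($s{\left(U,W \right)} = -2 + \left(U + U\right)^{3} = -2 + \left(2 U\right)^{3} = -2 + 8 U^{3}$)
$s{\left(-186,a{\left(1 \right)} \right)} - n{\left(-31,208 \right)} = \left(-2 + 8 \left(-186\right)^{3}\right) - \sqrt{\left(-31\right)^{2} + 208^{2}} = \left(-2 + 8 \left(-6434856\right)\right) - \sqrt{961 + 43264} = \left(-2 - 51478848\right) - \sqrt{44225} = -51478850 - 5 \sqrt{1769}$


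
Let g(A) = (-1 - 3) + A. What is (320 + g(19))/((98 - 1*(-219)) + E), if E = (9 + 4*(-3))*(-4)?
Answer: 335/329 ≈ 1.0182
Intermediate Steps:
g(A) = -4 + A
E = 12 (E = (9 - 12)*(-4) = -3*(-4) = 12)
(320 + g(19))/((98 - 1*(-219)) + E) = (320 + (-4 + 19))/((98 - 1*(-219)) + 12) = (320 + 15)/((98 + 219) + 12) = 335/(317 + 12) = 335/329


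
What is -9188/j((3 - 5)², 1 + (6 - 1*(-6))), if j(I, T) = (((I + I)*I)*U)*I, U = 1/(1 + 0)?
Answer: -2297/32 ≈ -71.781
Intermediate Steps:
U = 1 (U = 1/1 = 1)
j(I, T) = 2*I³ (j(I, T) = (((I + I)*I)*1)*I = (((2*I)*I)*1)*I = ((2*I²)*1)*I = (2*I²)*I = 2*I³)
-9188/j((3 - 5)², 1 + (6 - 1*(-6))) = -9188*1/(2*(3 - 5)⁶) = -9188/(2*((-2)²)³) = -9188/(2*4³) = -9188/(2*64) = -9188/128 = -9188*1/128 = -2297/32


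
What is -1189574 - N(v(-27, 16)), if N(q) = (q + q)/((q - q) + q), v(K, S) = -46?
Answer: -1189576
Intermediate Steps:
N(q) = 2 (N(q) = (2*q)/(0 + q) = (2*q)/q = 2)
-1189574 - N(v(-27, 16)) = -1189574 - 1*2 = -1189574 - 2 = -1189576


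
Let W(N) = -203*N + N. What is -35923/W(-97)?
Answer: -35923/19594 ≈ -1.8334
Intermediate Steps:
W(N) = -202*N
-35923/W(-97) = -35923/((-202*(-97))) = -35923/19594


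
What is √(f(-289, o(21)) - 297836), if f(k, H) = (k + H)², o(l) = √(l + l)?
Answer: √(-297836 + (289 - √42)²) ≈ 466.92*I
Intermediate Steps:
o(l) = √2*√l (o(l) = √(2*l) = √2*√l)
f(k, H) = (H + k)²
√(f(-289, o(21)) - 297836) = √((√2*√21 - 289)² - 297836) = √((√42 - 289)² - 297836) = √((-289 + √42)² - 297836) = √(-297836 + (-289 + √42)²)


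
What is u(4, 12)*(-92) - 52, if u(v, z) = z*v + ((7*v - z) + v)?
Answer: -6308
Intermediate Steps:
u(v, z) = -z + 8*v + v*z (u(v, z) = v*z + ((-z + 7*v) + v) = v*z + (-z + 8*v) = -z + 8*v + v*z)
u(4, 12)*(-92) - 52 = (-1*12 + 8*4 + 4*12)*(-92) - 52 = (-12 + 32 + 48)*(-92) - 52 = 68*(-92) - 52 = -6256 - 52 = -6308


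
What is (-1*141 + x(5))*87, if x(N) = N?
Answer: -11832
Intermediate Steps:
(-1*141 + x(5))*87 = (-1*141 + 5)*87 = (-141 + 5)*87 = -136*87 = -11832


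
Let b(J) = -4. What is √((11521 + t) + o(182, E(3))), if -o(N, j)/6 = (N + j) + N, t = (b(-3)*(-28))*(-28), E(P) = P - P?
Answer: 3*√689 ≈ 78.746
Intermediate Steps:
E(P) = 0
t = -3136 (t = -4*(-28)*(-28) = 112*(-28) = -3136)
o(N, j) = -12*N - 6*j (o(N, j) = -6*((N + j) + N) = -6*(j + 2*N) = -12*N - 6*j)
√((11521 + t) + o(182, E(3))) = √((11521 - 3136) + (-12*182 - 6*0)) = √(8385 + (-2184 + 0)) = √(8385 - 2184) = √6201 = 3*√689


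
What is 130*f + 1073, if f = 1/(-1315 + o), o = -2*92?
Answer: 1608297/1499 ≈ 1072.9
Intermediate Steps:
o = -184
f = -1/1499 (f = 1/(-1315 - 184) = 1/(-1499) = -1/1499 ≈ -0.00066711)
130*f + 1073 = 130*(-1/1499) + 1073 = -130/1499 + 1073 = 1608297/1499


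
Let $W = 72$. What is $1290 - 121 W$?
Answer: $-7422$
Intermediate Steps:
$1290 - 121 W = 1290 - 8712 = -7422$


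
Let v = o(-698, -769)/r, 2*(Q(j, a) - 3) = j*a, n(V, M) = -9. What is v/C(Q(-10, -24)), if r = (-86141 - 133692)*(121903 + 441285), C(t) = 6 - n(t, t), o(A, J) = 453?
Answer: -151/619036538020 ≈ -2.4393e-10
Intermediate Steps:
Q(j, a) = 3 + a*j/2 (Q(j, a) = 3 + (j*a)/2 = 3 + (a*j)/2 = 3 + a*j/2)
C(t) = 15 (C(t) = 6 - 1*(-9) = 6 + 9 = 15)
r = -123807307604 (r = -219833*563188 = -123807307604)
v = -453/123807307604 (v = 453/(-123807307604) = 453*(-1/123807307604) = -453/123807307604 ≈ -3.6589e-9)
v/C(Q(-10, -24)) = -453/123807307604/15 = -453/123807307604*1/15 = -151/619036538020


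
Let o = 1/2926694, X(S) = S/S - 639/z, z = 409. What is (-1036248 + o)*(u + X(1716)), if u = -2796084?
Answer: 1734141919614641293523/598508923 ≈ 2.8974e+12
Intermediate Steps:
X(S) = -230/409 (X(S) = S/S - 639/409 = 1 - 639*1/409 = 1 - 639/409 = -230/409)
o = 1/2926694 ≈ 3.4168e-7
(-1036248 + o)*(u + X(1716)) = (-1036248 + 1/2926694)*(-2796084 - 230/409) = -3032780804111/2926694*(-1143598586/409) = 1734141919614641293523/598508923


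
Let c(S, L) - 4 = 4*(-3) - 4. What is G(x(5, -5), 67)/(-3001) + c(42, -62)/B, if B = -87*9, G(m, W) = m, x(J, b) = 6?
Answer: 10438/783261 ≈ 0.013326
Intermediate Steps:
c(S, L) = -12 (c(S, L) = 4 + (4*(-3) - 4) = 4 + (-12 - 4) = 4 - 16 = -12)
B = -783
G(x(5, -5), 67)/(-3001) + c(42, -62)/B = 6/(-3001) - 12/(-783) = 6*(-1/3001) - 12*(-1/783) = -6/3001 + 4/261 = 10438/783261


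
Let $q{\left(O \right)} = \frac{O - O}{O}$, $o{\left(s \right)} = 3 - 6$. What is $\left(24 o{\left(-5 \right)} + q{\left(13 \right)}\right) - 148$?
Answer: $-220$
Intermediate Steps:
$o{\left(s \right)} = -3$ ($o{\left(s \right)} = 3 - 6 = -3$)
$q{\left(O \right)} = 0$ ($q{\left(O \right)} = \frac{0}{O} = 0$)
$\left(24 o{\left(-5 \right)} + q{\left(13 \right)}\right) - 148 = \left(24 \left(-3\right) + 0\right) - 148 = \left(-72 + 0\right) - 148 = -72 - 148 = -220$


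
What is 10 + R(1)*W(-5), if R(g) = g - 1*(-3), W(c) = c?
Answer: -10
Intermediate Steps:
R(g) = 3 + g (R(g) = g + 3 = 3 + g)
10 + R(1)*W(-5) = 10 + (3 + 1)*(-5) = 10 + 4*(-5) = 10 - 20 = -10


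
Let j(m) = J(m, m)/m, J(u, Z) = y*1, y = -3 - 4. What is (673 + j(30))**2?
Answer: 407353489/900 ≈ 4.5262e+5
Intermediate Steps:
y = -7
J(u, Z) = -7 (J(u, Z) = -7*1 = -7)
j(m) = -7/m
(673 + j(30))**2 = (673 - 7/30)**2 = (20183/30)**2 = 407353489/900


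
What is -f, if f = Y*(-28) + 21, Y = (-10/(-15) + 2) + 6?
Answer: 665/3 ≈ 221.67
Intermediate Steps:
Y = 26/3 (Y = (-10*(-1/15) + 2) + 6 = (⅔ + 2) + 6 = 8/3 + 6 = 26/3 ≈ 8.6667)
f = -665/3 (f = (26/3)*(-28) + 21 = -728/3 + 21 = -665/3 ≈ -221.67)
-f = -1*(-665/3) = 665/3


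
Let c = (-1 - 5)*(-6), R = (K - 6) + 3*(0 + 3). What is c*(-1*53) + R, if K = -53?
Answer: -1958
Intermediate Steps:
R = -50 (R = (-53 - 6) + 3*(0 + 3) = -59 + 3*3 = -59 + 9 = -50)
c = 36 (c = -6*(-6) = 36)
c*(-1*53) + R = 36*(-1*53) - 50 = 36*(-53) - 50 = -1908 - 50 = -1958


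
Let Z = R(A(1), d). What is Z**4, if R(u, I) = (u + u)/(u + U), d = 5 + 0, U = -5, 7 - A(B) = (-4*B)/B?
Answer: 14641/81 ≈ 180.75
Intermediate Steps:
A(B) = 11 (A(B) = 7 - (-4*B)/B = 7 - 1*(-4) = 7 + 4 = 11)
d = 5
R(u, I) = 2*u/(-5 + u) (R(u, I) = (u + u)/(u - 5) = (2*u)/(-5 + u) = 2*u/(-5 + u))
Z = 11/3 (Z = 2*11/(-5 + 11) = 2*11/6 = 2*11*(1/6) = 11/3 ≈ 3.6667)
Z**4 = (11/3)**4 = 14641/81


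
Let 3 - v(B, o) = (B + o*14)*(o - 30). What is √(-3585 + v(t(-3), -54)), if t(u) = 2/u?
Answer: I*√67142 ≈ 259.12*I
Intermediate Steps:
v(B, o) = 3 - (-30 + o)*(B + 14*o) (v(B, o) = 3 - (B + o*14)*(o - 30) = 3 - (B + 14*o)*(-30 + o) = 3 - (-30 + o)*(B + 14*o))
√(-3585 + v(t(-3), -54)) = √(-3585 + (3 - 14*(-54)² + 30*(2/(-3)) + 420*(-54) - 1*2/(-3)*(-54))) = √(-3585 + (3 - 14*2916 + 30*(2*(-⅓)) - 22680 - 1*2*(-⅓)*(-54))) = √(-3585 + (3 - 40824 + 30*(-⅔) - 22680 - 1*(-⅔)*(-54))) = √(-3585 + (3 - 40824 - 20 - 22680 - 36)) = √(-3585 - 63557) = √(-67142) = I*√67142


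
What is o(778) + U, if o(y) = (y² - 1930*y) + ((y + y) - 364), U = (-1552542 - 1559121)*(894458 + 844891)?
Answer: -5412268822451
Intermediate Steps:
U = -5412267927387 (U = -3111663*1739349 = -5412267927387)
o(y) = -364 + y² - 1928*y (o(y) = (y² - 1930*y) + (2*y - 364) = (y² - 1930*y) + (-364 + 2*y) = -364 + y² - 1928*y)
o(778) + U = (-364 + 778² - 1928*778) - 5412267927387 = (-364 + 605284 - 1499984) - 5412267927387 = -895064 - 5412267927387 = -5412268822451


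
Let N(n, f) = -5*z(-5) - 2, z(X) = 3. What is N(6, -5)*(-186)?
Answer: 3162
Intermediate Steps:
N(n, f) = -17 (N(n, f) = -5*3 - 2 = -15 - 2 = -17)
N(6, -5)*(-186) = -17*(-186) = 3162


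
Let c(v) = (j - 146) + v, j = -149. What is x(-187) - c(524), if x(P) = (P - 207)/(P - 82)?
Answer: -61207/269 ≈ -227.54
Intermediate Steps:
c(v) = -295 + v (c(v) = (-149 - 146) + v = -295 + v)
x(P) = (-207 + P)/(-82 + P)
x(-187) - c(524) = (-207 - 187)/(-82 - 187) - (-295 + 524) = -394/(-269) - 1*229 = -1/269*(-394) - 229 = 394/269 - 229 = -61207/269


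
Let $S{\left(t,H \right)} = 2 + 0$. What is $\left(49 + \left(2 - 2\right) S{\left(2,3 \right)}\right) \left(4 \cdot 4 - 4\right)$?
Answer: $588$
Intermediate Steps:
$S{\left(t,H \right)} = 2$
$\left(49 + \left(2 - 2\right) S{\left(2,3 \right)}\right) \left(4 \cdot 4 - 4\right) = \left(49 + \left(2 - 2\right) 2\right) \left(4 \cdot 4 - 4\right) = \left(49 + 0 \cdot 2\right) \left(16 - 4\right) = \left(49 + 0\right) 12 = 49 \cdot 12 = 588$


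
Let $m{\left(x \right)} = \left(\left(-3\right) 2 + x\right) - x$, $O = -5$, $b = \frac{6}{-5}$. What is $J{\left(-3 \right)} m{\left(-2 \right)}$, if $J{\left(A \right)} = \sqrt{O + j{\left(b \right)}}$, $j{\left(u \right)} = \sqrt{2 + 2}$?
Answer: $- 6 i \sqrt{3} \approx - 10.392 i$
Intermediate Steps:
$b = - \frac{6}{5}$ ($b = 6 \left(- \frac{1}{5}\right) = - \frac{6}{5} \approx -1.2$)
$j{\left(u \right)} = 2$ ($j{\left(u \right)} = \sqrt{4} = 2$)
$J{\left(A \right)} = i \sqrt{3}$ ($J{\left(A \right)} = \sqrt{-5 + 2} = \sqrt{-3} = i \sqrt{3}$)
$m{\left(x \right)} = -6$ ($m{\left(x \right)} = \left(-6 + x\right) - x = -6$)
$J{\left(-3 \right)} m{\left(-2 \right)} = i \sqrt{3} \left(-6\right) = - 6 i \sqrt{3}$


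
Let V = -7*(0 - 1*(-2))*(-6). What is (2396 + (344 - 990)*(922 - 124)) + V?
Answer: -513028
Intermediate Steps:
V = 84 (V = -7*(0 + 2)*(-6) = -7*2*(-6) = -14*(-6) = 84)
(2396 + (344 - 990)*(922 - 124)) + V = (2396 + (344 - 990)*(922 - 124)) + 84 = (2396 - 646*798) + 84 = (2396 - 515508) + 84 = -513112 + 84 = -513028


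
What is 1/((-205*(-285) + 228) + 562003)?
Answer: 1/620656 ≈ 1.6112e-6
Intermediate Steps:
1/((-205*(-285) + 228) + 562003) = 1/((58425 + 228) + 562003) = 1/(58653 + 562003) = 1/620656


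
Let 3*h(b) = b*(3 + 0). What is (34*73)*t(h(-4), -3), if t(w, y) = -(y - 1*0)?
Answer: 7446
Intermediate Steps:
h(b) = b (h(b) = (b*(3 + 0))/3 = (b*3)/3 = (3*b)/3 = b)
t(w, y) = -y (t(w, y) = -(y + 0) = -y)
(34*73)*t(h(-4), -3) = (34*73)*(-1*(-3)) = 2482*3 = 7446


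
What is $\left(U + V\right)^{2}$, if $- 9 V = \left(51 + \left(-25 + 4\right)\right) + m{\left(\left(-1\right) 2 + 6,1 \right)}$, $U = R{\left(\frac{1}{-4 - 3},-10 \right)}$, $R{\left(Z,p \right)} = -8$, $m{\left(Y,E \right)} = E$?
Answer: $\frac{10609}{81} \approx 130.98$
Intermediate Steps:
$U = -8$
$V = - \frac{31}{9}$ ($V = - \frac{\left(51 + \left(-25 + 4\right)\right) + 1}{9} = - \frac{\left(51 - 21\right) + 1}{9} = - \frac{30 + 1}{9} = \left(- \frac{1}{9}\right) 31 = - \frac{31}{9} \approx -3.4444$)
$\left(U + V\right)^{2} = \left(-8 - \frac{31}{9}\right)^{2} = \left(- \frac{103}{9}\right)^{2} = \frac{10609}{81}$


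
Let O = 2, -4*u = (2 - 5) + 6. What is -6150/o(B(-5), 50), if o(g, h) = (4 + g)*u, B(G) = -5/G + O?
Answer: 8200/7 ≈ 1171.4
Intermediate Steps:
u = -¾ (u = -((2 - 5) + 6)/4 = -(-3 + 6)/4 = -¼*3 = -¾ ≈ -0.75000)
B(G) = 2 - 5/G (B(G) = -5/G + 2 = 2 - 5/G)
o(g, h) = -3 - 3*g/4 (o(g, h) = (4 + g)*(-¾) = -3 - 3*g/4)
-6150/o(B(-5), 50) = -6150/(-3 - 3*(2 - 5/(-5))/4) = -6150/(-3 - 3*(2 - 5*(-⅕))/4) = -6150/(-3 - 3*(2 + 1)/4) = -6150/(-3 - ¾*3) = -6150/(-3 - 9/4) = -6150/(-21/4) = -6150*(-4/21) = 8200/7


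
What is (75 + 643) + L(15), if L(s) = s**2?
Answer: 943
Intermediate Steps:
(75 + 643) + L(15) = (75 + 643) + 15**2 = 718 + 225 = 943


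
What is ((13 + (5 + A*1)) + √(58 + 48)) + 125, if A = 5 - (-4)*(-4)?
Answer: 132 + √106 ≈ 142.30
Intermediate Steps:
A = -11 (A = 5 - 1*16 = 5 - 16 = -11)
((13 + (5 + A*1)) + √(58 + 48)) + 125 = ((13 + (5 - 11*1)) + √(58 + 48)) + 125 = ((13 + (5 - 11)) + √106) + 125 = ((13 - 6) + √106) + 125 = (7 + √106) + 125 = 132 + √106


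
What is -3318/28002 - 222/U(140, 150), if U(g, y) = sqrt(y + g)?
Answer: -553/4667 - 111*sqrt(290)/145 ≈ -13.155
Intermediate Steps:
U(g, y) = sqrt(g + y)
-3318/28002 - 222/U(140, 150) = -3318/28002 - 222/sqrt(140 + 150) = -3318*1/28002 - 222*sqrt(290)/290 = -553/4667 - 111*sqrt(290)/145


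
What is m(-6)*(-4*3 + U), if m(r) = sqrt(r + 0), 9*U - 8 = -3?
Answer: -103*I*sqrt(6)/9 ≈ -28.033*I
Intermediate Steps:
U = 5/9 (U = 8/9 + (1/9)*(-3) = 8/9 - 1/3 = 5/9 ≈ 0.55556)
m(r) = sqrt(r)
m(-6)*(-4*3 + U) = sqrt(-6)*(-4*3 + 5/9) = (I*sqrt(6))*(-12 + 5/9) = (I*sqrt(6))*(-103/9) = -103*I*sqrt(6)/9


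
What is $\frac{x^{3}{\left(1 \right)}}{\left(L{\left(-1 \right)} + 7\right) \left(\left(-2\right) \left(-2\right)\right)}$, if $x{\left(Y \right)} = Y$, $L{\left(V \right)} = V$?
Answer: $\frac{1}{24} \approx 0.041667$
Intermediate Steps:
$\frac{x^{3}{\left(1 \right)}}{\left(L{\left(-1 \right)} + 7\right) \left(\left(-2\right) \left(-2\right)\right)} = \frac{1^{3}}{\left(-1 + 7\right) \left(\left(-2\right) \left(-2\right)\right)} = 1 \frac{1}{6 \cdot 4} = 1 \cdot \frac{1}{24} = \frac{1}{24}$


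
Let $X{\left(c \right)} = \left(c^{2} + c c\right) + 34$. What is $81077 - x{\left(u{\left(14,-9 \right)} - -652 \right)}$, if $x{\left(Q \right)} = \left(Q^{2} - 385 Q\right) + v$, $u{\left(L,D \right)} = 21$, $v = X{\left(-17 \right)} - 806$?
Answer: $-112553$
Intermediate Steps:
$X{\left(c \right)} = 34 + 2 c^{2}$ ($X{\left(c \right)} = \left(c^{2} + c^{2}\right) + 34 = 2 c^{2} + 34 = 34 + 2 c^{2}$)
$v = -194$ ($v = \left(34 + 2 \left(-17\right)^{2}\right) - 806 = \left(34 + 2 \cdot 289\right) - 806 = \left(34 + 578\right) - 806 = 612 - 806 = -194$)
$x{\left(Q \right)} = -194 + Q^{2} - 385 Q$ ($x{\left(Q \right)} = \left(Q^{2} - 385 Q\right) - 194 = -194 + Q^{2} - 385 Q$)
$81077 - x{\left(u{\left(14,-9 \right)} - -652 \right)} = 81077 - \left(-194 + \left(21 - -652\right)^{2} - 385 \left(21 - -652\right)\right) = 81077 - \left(-194 + \left(21 + 652\right)^{2} - 385 \left(21 + 652\right)\right) = 81077 - \left(-194 + 673^{2} - 259105\right) = 81077 - \left(-194 + 452929 - 259105\right) = 81077 - 193630 = -112553$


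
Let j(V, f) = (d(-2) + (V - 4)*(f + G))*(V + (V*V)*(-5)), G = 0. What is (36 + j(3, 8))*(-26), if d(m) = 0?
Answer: -9672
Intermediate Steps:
j(V, f) = f*(-4 + V)*(V - 5*V²) (j(V, f) = (0 + (V - 4)*(f + 0))*(V + (V*V)*(-5)) = (0 + (-4 + V)*f)*(V + V²*(-5)) = (0 + f*(-4 + V))*(V - 5*V²) = (f*(-4 + V))*(V - 5*V²) = f*(-4 + V)*(V - 5*V²))
(36 + j(3, 8))*(-26) = (36 + 3*8*(-4 - 5*3² + 21*3))*(-26) = (36 + 3*8*(-4 - 5*9 + 63))*(-26) = (36 + 3*8*(-4 - 45 + 63))*(-26) = (36 + 3*8*14)*(-26) = (36 + 336)*(-26) = 372*(-26) = -9672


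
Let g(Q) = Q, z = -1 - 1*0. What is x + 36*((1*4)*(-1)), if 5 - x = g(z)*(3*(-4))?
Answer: -151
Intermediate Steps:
z = -1 (z = -1 + 0 = -1)
x = -7 (x = 5 - (-1)*3*(-4) = 5 - (-1)*(-12) = 5 - 1*12 = 5 - 12 = -7)
x + 36*((1*4)*(-1)) = -7 + 36*((1*4)*(-1)) = -7 + 36*(4*(-1)) = -7 + 36*(-4) = -7 - 144 = -151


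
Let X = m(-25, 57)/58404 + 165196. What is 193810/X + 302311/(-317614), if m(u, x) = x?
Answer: 226144202799803/1021457977747658 ≈ 0.22139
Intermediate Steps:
X = 3216035747/19468 (X = 57/58404 + 165196 = 57*(1/58404) + 165196 = 19/19468 + 165196 = 3216035747/19468 ≈ 1.6520e+5)
193810/X + 302311/(-317614) = 193810/(3216035747/19468) + 302311/(-317614) = 193810*(19468/3216035747) + 302311*(-1/317614) = 3773093080/3216035747 - 302311/317614 = 226144202799803/1021457977747658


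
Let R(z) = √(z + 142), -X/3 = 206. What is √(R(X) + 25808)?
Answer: √(25808 + 2*I*√119) ≈ 160.65 + 0.0679*I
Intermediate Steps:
X = -618 (X = -3*206 = -618)
R(z) = √(142 + z)
√(R(X) + 25808) = √(√(142 - 618) + 25808) = √(√(-476) + 25808) = √(2*I*√119 + 25808) = √(25808 + 2*I*√119)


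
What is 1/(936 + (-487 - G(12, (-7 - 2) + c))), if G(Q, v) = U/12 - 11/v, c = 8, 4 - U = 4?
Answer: 1/438 ≈ 0.0022831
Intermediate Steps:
U = 0 (U = 4 - 1*4 = 4 - 4 = 0)
G(Q, v) = -11/v (G(Q, v) = 0/12 - 11/v = 0*(1/12) - 11/v = 0 - 11/v = -11/v)
1/(936 + (-487 - G(12, (-7 - 2) + c))) = 1/(936 + (-487 - (-11)/((-7 - 2) + 8))) = 1/(936 + (-487 - (-11)/(-9 + 8))) = 1/(936 + (-487 - (-11)/(-1))) = 1/(936 + (-487 - (-11)*(-1))) = 1/(936 + (-487 - 1*11)) = 1/(936 + (-487 - 11)) = 1/(936 - 498) = 1/438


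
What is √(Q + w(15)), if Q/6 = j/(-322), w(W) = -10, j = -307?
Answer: I*√110929/161 ≈ 2.0687*I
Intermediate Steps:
Q = 921/161 (Q = 6*(-307/(-322)) = 6*(-307*(-1/322)) = 6*(307/322) = 921/161 ≈ 5.7205)
√(Q + w(15)) = √(921/161 - 10) = √(-689/161) = I*√110929/161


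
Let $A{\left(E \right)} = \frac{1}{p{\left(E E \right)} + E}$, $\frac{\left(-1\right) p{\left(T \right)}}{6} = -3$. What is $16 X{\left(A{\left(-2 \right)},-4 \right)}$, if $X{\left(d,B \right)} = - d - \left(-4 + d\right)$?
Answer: $62$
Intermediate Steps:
$p{\left(T \right)} = 18$ ($p{\left(T \right)} = \left(-6\right) \left(-3\right) = 18$)
$A{\left(E \right)} = \frac{1}{18 + E}$
$X{\left(d,B \right)} = 4 - 2 d$ ($X{\left(d,B \right)} = - d - \left(-4 + d\right) = 4 - 2 d$)
$16 X{\left(A{\left(-2 \right)},-4 \right)} = 16 \left(4 - \frac{2}{18 - 2}\right) = 16 \left(4 - \frac{2}{16}\right) = 16 \left(4 - \frac{1}{8}\right) = 16 \cdot \frac{31}{8} = 62$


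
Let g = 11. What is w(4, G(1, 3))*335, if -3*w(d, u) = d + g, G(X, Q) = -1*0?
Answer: -1675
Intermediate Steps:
G(X, Q) = 0
w(d, u) = -11/3 - d/3 (w(d, u) = -(d + 11)/3 = -(11 + d)/3 = -11/3 - d/3)
w(4, G(1, 3))*335 = (-11/3 - ⅓*4)*335 = (-11/3 - 4/3)*335 = -5*335 = -1675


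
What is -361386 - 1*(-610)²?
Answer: -733486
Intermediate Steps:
-361386 - 1*(-610)² = -361386 - 1*372100 = -361386 - 372100 = -733486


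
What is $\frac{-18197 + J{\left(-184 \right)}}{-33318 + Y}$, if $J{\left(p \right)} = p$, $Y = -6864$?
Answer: $\frac{6127}{13394} \approx 0.45744$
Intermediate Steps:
$\frac{-18197 + J{\left(-184 \right)}}{-33318 + Y} = \frac{-18197 - 184}{-33318 - 6864} = - \frac{18381}{-40182} = \left(-18381\right) \left(- \frac{1}{40182}\right) = \frac{6127}{13394}$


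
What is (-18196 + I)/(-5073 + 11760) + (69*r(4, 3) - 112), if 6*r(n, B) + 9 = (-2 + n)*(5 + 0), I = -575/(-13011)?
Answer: -17961411119/174009114 ≈ -103.22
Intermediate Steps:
I = 575/13011 (I = -575*(-1/13011) = 575/13011 ≈ 0.044193)
r(n, B) = -19/6 + 5*n/6 (r(n, B) = -3/2 + ((-2 + n)*(5 + 0))/6 = -3/2 + ((-2 + n)*5)/6 = -3/2 + (-10 + 5*n)/6 = -3/2 + (-5/3 + 5*n/6) = -19/6 + 5*n/6)
(-18196 + I)/(-5073 + 11760) + (69*r(4, 3) - 112) = (-18196 + 575/13011)/(-5073 + 11760) + (69*(-19/6 + (5/6)*4) - 112) = -236747581/13011/6687 + (69*(-19/6 + 10/3) - 112) = -236747581/13011*1/6687 + (69*(1/6) - 112) = -236747581/87004557 + (23/2 - 112) = -236747581/87004557 - 201/2 = -17961411119/174009114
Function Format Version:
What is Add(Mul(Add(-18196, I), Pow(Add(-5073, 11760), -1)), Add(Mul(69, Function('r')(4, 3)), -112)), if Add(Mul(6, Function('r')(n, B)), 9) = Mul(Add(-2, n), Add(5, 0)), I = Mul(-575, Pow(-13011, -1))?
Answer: Rational(-17961411119, 174009114) ≈ -103.22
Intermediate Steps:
I = Rational(575, 13011) (I = Mul(-575, Rational(-1, 13011)) = Rational(575, 13011) ≈ 0.044193)
Function('r')(n, B) = Add(Rational(-19, 6), Mul(Rational(5, 6), n)) (Function('r')(n, B) = Add(Rational(-3, 2), Mul(Rational(1, 6), Mul(Add(-2, n), Add(5, 0)))) = Add(Rational(-3, 2), Mul(Rational(1, 6), Mul(Add(-2, n), 5))) = Add(Rational(-3, 2), Mul(Rational(1, 6), Add(-10, Mul(5, n)))) = Add(Rational(-3, 2), Add(Rational(-5, 3), Mul(Rational(5, 6), n))) = Add(Rational(-19, 6), Mul(Rational(5, 6), n)))
Add(Mul(Add(-18196, I), Pow(Add(-5073, 11760), -1)), Add(Mul(69, Function('r')(4, 3)), -112)) = Add(Mul(Add(-18196, Rational(575, 13011)), Pow(Add(-5073, 11760), -1)), Add(Mul(69, Add(Rational(-19, 6), Mul(Rational(5, 6), 4))), -112)) = Add(Mul(Rational(-236747581, 13011), Pow(6687, -1)), Add(Mul(69, Add(Rational(-19, 6), Rational(10, 3))), -112)) = Add(Mul(Rational(-236747581, 13011), Rational(1, 6687)), Add(Mul(69, Rational(1, 6)), -112)) = Add(Rational(-236747581, 87004557), Add(Rational(23, 2), -112)) = Add(Rational(-236747581, 87004557), Rational(-201, 2)) = Rational(-17961411119, 174009114)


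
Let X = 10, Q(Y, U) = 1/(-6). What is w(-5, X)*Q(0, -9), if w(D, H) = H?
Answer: -5/3 ≈ -1.6667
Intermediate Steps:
Q(Y, U) = -⅙
w(-5, X)*Q(0, -9) = 10*(-⅙) = -5/3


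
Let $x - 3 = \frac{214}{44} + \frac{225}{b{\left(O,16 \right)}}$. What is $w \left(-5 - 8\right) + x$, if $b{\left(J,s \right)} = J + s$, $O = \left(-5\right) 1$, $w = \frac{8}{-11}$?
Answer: $\frac{831}{22} \approx 37.773$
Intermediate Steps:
$w = - \frac{8}{11}$ ($w = 8 \left(- \frac{1}{11}\right) = - \frac{8}{11} \approx -0.72727$)
$O = -5$
$x = \frac{623}{22}$ ($x = 3 + \left(\frac{214}{44} + \frac{225}{-5 + 16}\right) = 3 + \left(214 \cdot \frac{1}{44} + \frac{225}{11}\right) = 3 + \left(\frac{107}{22} + 225 \cdot \frac{1}{11}\right) = 3 + \left(\frac{107}{22} + \frac{225}{11}\right) = 3 + \frac{557}{22} = \frac{623}{22} \approx 28.318$)
$w \left(-5 - 8\right) + x = - \frac{8 \left(-5 - 8\right)}{11} + \frac{623}{22} = \left(- \frac{8}{11}\right) \left(-13\right) + \frac{623}{22} = \frac{104}{11} + \frac{623}{22} = \frac{831}{22}$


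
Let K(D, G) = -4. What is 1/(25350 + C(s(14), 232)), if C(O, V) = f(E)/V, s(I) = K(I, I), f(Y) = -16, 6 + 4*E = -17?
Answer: 29/735148 ≈ 3.9448e-5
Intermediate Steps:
E = -23/4 (E = -3/2 + (1/4)*(-17) = -3/2 - 17/4 = -23/4 ≈ -5.7500)
s(I) = -4
C(O, V) = -16/V
1/(25350 + C(s(14), 232)) = 1/(25350 - 16/232) = 1/(25350 - 16*1/232) = 1/(25350 - 2/29) = 1/(735148/29) = 29/735148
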